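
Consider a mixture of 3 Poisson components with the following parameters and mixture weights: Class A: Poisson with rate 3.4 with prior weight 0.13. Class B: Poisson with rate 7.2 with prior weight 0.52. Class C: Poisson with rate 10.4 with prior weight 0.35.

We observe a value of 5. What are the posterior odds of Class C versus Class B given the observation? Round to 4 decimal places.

0.1725

Since P(k|x) ∝ π_k f_k(x), the posterior odds are π_i f_i(x) / (π_j f_j(x)).
Evaluate each component's likelihood at the observed value:
  p_A = e^(−3.4)·3.4^5/5! = 0.126361
  p_B = e^(−7.2)·7.2^5/5! = 0.120382
  p_C = e^(−10.4)·10.4^5/5! = 0.0308548
0.0107992 / 0.0625986 ≈ 0.1725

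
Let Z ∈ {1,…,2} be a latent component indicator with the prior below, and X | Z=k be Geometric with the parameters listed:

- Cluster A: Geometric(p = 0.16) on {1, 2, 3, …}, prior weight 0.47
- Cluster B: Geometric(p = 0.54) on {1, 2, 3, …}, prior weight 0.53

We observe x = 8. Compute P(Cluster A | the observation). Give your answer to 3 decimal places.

0.947

By Bayes' theorem, P(k | x) = P(Z=k) f_k(x) / Σ_j P(Z=j) f_j(x).
Evaluate each component's likelihood at the observed value:
  f_A = 0.16·(1−0.16)^7 = 0.16·0.29509 = 0.0472145
  f_B = 0.54·(1−0.54)^7 = 0.54·0.00435818 = 0.00235342
Prior × likelihood for each component:
  P(Z=A)·f_A = 0.47 × 0.0472145 = 0.0221908
  P(Z=B)·f_B = 0.53 × 0.00235342 = 0.00124731
Denominator: 0.0221908 + 0.00124731 = 0.0234381
P(Cluster A | the observation) ≈ 0.947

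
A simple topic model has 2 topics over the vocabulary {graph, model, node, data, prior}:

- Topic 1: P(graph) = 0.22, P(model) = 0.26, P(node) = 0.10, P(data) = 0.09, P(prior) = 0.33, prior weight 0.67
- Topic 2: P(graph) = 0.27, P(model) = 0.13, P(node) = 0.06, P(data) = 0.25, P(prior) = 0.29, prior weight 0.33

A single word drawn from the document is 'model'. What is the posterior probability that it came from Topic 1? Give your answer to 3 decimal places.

0.802

P(component k | x) = π_k·f_k(x) / marginal(x), where marginal(x) = Σ_j π_j·f_j(x).
Evaluate each component's likelihood at the observed value:
  L_1 = P(model | comp) = 0.26
  L_2 = P(model | comp) = 0.13
Unnormalised posteriors:
  π_1·L_1 = 0.67 × 0.26 = 0.1742
  π_2·L_2 = 0.33 × 0.13 = 0.0429
Normaliser: 0.1742 + 0.0429 = 0.2171
P(Topic 1 | data) ≈ 0.802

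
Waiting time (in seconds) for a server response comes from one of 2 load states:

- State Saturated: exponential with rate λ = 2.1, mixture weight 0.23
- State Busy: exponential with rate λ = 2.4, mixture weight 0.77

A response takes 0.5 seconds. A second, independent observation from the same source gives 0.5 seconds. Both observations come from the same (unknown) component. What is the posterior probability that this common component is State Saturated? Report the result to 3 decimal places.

0.236

Posterior ∝ prior × likelihood, so P(k | x) ∝ P(Z=k) f_k(x); normalise over all components.
Since both observations come from the same component, the likelihood for component k is f_k(x₁)·f_k(x₂).
  f_Saturated = [2.1·e^(−2.1·0.5) = 2.1·e^(−1.0500) = 0.734869] × [0.734869] = 0.540033
  f_Busy = [2.4·e^(−2.4·0.5) = 2.4·e^(−1.2000) = 0.722866] × [0.722866] = 0.522535
Unnormalised posteriors:
  P(Z=Saturated)·f_Saturated = 0.23 × 0.540033 = 0.124208
  P(Z=Busy)·f_Busy = 0.77 × 0.522535 = 0.402352
Marginal: 0.124208 + 0.402352 = 0.52656
P(State Saturated | x₁, x₂) = 0.124208 / 0.52656 ≈ 0.236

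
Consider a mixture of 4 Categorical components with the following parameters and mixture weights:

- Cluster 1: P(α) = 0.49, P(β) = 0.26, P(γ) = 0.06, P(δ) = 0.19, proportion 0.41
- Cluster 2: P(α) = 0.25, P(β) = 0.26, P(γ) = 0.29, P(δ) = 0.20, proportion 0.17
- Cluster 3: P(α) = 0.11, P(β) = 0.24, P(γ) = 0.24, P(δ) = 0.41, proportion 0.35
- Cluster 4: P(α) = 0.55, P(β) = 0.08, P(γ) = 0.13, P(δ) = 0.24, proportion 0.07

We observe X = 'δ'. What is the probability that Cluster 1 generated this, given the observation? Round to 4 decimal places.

The responsibility of component k is w_k f_k(x) divided by Σ_j w_j f_j(x).
Categorical probabilities:
  f_1 = P(δ | comp) = 0.19
  f_2 = P(δ | comp) = 0.20
  f_3 = P(δ | comp) = 0.41
  f_4 = P(δ | comp) = 0.24
Prior × likelihood for each component:
  w_1·f_1 = 0.41 × 0.19 = 0.0779
  w_2·f_2 = 0.17 × 0.2 = 0.034
  w_3·f_3 = 0.35 × 0.41 = 0.1435
  w_4·f_4 = 0.07 × 0.24 = 0.0168
Marginal: 0.0779 + 0.034 + 0.1435 + 0.0168 = 0.2722
P(Cluster 1 | the observation) = 0.0779 / 0.2722 ≈ 0.2862

0.2862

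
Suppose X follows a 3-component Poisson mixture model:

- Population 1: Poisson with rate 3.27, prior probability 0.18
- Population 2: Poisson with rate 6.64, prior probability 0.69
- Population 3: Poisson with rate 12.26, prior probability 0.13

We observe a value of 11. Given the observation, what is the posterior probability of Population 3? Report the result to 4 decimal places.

Posterior ∝ prior × likelihood, so P(k | x) ∝ P(Z=k) f_k(x); normalise over all components.
Poisson probabilities:
  L_1 = 0.000435238
  L_2 = 0.0362224
  L_3 = 0.111632
Unnormalised posteriors:
  P(Z=1)·L_1 = 0.18 × 0.000435238 = 7.83428e-05
  P(Z=2)·L_2 = 0.69 × 0.0362224 = 0.0249935
  P(Z=3)·L_3 = 0.13 × 0.111632 = 0.0145122
Denominator: 7.83428e-05 + 0.0249935 + 0.0145122 = 0.039584
So the posterior for Population 3 is 0.0145122 / 0.039584 ≈ 0.3666.

0.3666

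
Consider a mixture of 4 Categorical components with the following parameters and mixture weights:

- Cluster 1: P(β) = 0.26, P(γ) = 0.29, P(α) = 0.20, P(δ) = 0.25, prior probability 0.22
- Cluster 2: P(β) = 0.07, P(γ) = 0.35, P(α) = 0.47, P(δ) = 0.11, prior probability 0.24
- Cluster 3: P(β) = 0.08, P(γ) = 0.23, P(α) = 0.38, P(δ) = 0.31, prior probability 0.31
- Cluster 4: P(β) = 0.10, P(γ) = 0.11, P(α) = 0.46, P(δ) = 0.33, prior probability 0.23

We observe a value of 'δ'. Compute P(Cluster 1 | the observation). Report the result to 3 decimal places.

The responsibility of component k is w_k f_k(x) divided by Σ_j w_j f_j(x).
Categorical probabilities:
  p_1 = 0.25
  p_2 = 0.11
  p_3 = 0.31
  p_4 = 0.33
Weight by the priors:
  w_1·p_1 = 0.22 × 0.25 = 0.055
  w_2·p_2 = 0.24 × 0.11 = 0.0264
  w_3·p_3 = 0.31 × 0.31 = 0.0961
  w_4·p_4 = 0.23 × 0.33 = 0.0759
Denominator: 0.055 + 0.0264 + 0.0961 + 0.0759 = 0.2534
So the posterior for Cluster 1 is 0.055 / 0.2534 ≈ 0.217.

0.217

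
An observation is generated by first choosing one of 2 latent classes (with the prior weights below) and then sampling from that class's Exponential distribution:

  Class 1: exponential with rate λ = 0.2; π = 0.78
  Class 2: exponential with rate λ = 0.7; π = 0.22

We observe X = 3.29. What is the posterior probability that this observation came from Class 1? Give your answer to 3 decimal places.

P(component k | x) = w_k·f_k(x) / marginal(x), where marginal(x) = Σ_j w_j·f_j(x).
Exponential densities:
  p_1 = 0.2·e^(−0.2·3.29) = 0.2·e^(−0.6580) = 0.103577
  p_2 = 0.7·e^(−0.7·3.29) = 0.7·e^(−2.3030) = 0.069971
Unnormalised posteriors:
  w_1·p_1 = 0.78 × 0.103577 = 0.0807902
  w_2·p_2 = 0.22 × 0.069971 = 0.0153936
Marginal: 0.0807902 + 0.0153936 = 0.0961838
P(Class 1 | 3.29) ≈ 0.840

0.840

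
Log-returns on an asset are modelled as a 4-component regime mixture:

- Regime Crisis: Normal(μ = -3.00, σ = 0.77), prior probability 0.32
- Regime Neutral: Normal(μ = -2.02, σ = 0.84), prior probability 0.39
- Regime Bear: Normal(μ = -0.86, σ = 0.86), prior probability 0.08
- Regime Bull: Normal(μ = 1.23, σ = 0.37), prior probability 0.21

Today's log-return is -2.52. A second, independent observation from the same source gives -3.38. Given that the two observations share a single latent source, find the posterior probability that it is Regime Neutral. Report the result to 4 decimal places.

Apply Bayes' rule: the posterior for each component is proportional to its prior times its likelihood at x.
Since both observations come from the same component, the likelihood for component k is f_k(x₁)·f_k(x₂).
  f_Crisis = [(1/(0.77·√(2π)))·exp(−(-2.52−-3.00)²/(2·0.77²)) = 0.518107·exp(-0.19430) = 0.426615] × [0.458705] = 0.19569
  f_Neutral = [(1/(0.84·√(2π)))·exp(−(-2.52−-2.02)²/(2·0.84²)) = 0.474931·exp(-0.17715) = 0.397826] × [0.128062] = 0.0509464
  f_Bear = [(1/(0.86·√(2π)))·exp(−(-2.52−-0.86)²/(2·0.86²)) = 0.463886·exp(-1.86290) = 0.0720054] × [0.00633765] = 0.000456345
  f_Bull = [(1/(0.37·√(2π)))·exp(−(-2.52−1.23)²/(2·0.37²)) = 1.078222·exp(-51.36048) = 5.335e-23] × [2.10463e-34] = 1.12282e-56
Multiply by the mixture weights:
  w_Crisis·f_Crisis = 0.32 × 0.19569 = 0.062621
  w_Neutral·f_Neutral = 0.39 × 0.0509464 = 0.0198691
  w_Bear·f_Bear = 0.08 × 0.000456345 = 3.65076e-05
  w_Bull·f_Bull = 0.21 × 1.12282e-56 = 2.35793e-57
Marginal: 0.062621 + 0.0198691 + 3.65076e-05 + 2.35793e-57 = 0.0825265
So the posterior for Regime Neutral is 0.0198691 / 0.0825265 ≈ 0.2408.

0.2408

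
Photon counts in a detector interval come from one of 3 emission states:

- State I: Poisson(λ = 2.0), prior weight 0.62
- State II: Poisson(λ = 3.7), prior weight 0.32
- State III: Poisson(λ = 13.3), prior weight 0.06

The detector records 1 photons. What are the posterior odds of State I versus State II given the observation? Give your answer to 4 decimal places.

Posterior odds = (π_i f_i(x)) / (π_j f_j(x)); the normalising sum cancels.
Evaluate each component's likelihood at the observed value:
  p_I = 0.270671
  p_II = 0.091477
  p_III = 2.22708e-05
Posterior odds = (π_I·p_I) / (π_II·p_II) = (0.62·0.270671) / (0.32·0.091477) = 0.167816 / 0.0292727 ≈ 5.7329

5.7329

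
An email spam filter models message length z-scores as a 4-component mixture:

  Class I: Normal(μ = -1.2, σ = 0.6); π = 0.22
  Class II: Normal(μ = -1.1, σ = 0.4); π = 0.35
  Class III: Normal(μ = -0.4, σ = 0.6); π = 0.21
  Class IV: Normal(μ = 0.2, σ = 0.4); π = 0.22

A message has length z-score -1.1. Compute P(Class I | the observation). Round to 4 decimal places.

0.2553

Apply Bayes' rule: the posterior for each component is proportional to its prior times its likelihood at x.
Component likelihoods at x = -1.1:
  L_I = (1/(0.6·√(2π)))·exp(−(-1.1−-1.2)²/(2·0.6²)) = 0.664904·exp(-0.01389) = 0.655733
  L_II = (1/(0.4·√(2π)))·exp(−(-1.1−-1.1)²/(2·0.4²)) = 0.997356·exp(-0.00000) = 0.997356
  L_III = (1/(0.6·√(2π)))·exp(−(-1.1−-0.4)²/(2·0.6²)) = 0.664904·exp(-0.68056) = 0.336664
  L_IV = (1/(0.4·√(2π)))·exp(−(-1.1−0.2)²/(2·0.4²)) = 0.997356·exp(-5.28125) = 0.00507262
Prior × likelihood for each component:
  π_I·L_I = 0.22 × 0.655733 = 0.144261
  π_II·L_II = 0.35 × 0.997356 = 0.349074
  π_III·L_III = 0.21 × 0.336664 = 0.0706995
  π_IV·L_IV = 0.22 × 0.00507262 = 0.00111598
Normaliser: 0.144261 + 0.349074 + 0.0706995 + 0.00111598 = 0.565151
So the posterior for Class I is 0.144261 / 0.565151 ≈ 0.2553.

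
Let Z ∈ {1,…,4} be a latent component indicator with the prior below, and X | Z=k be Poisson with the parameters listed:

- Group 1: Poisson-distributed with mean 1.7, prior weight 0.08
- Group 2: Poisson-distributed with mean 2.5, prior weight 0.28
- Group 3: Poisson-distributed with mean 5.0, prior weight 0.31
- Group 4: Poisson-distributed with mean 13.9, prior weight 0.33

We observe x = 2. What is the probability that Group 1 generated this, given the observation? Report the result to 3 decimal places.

0.177

Posterior ∝ prior × likelihood, so P(k | x) ∝ π_k f_k(x); normalise over all components.
Evaluate each component's likelihood at the observed value:
  L_1 = 0.263978
  L_2 = 0.256516
  L_3 = 0.0842243
  L_4 = 8.87782e-05
Multiply by the mixture weights:
  π_1·L_1 = 0.08 × 0.263978 = 0.0211182
  π_2·L_2 = 0.28 × 0.256516 = 0.0718244
  π_3·L_3 = 0.31 × 0.0842243 = 0.0261095
  π_4·L_4 = 0.33 × 8.87782e-05 = 2.92968e-05
Normaliser: 0.0211182 + 0.0718244 + 0.0261095 + 2.92968e-05 = 0.119081
So the posterior for Group 1 is 0.0211182 / 0.119081 ≈ 0.177.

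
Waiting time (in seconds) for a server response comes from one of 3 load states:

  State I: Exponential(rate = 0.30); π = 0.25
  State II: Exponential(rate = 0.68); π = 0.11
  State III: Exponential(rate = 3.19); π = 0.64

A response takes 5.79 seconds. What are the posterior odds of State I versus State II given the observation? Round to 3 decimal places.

9.051

Only the two components matter; the odds are (π_i f_i(x)) / (π_j f_j(x)).
Exponential densities:
  f_I = 0.30·e^(−0.30·5.79) = 0.30·e^(−1.7370) = 0.0528143
  f_II = 0.68·e^(−0.68·5.79) = 0.68·e^(−3.9372) = 0.0132619
  f_III = 3.19·e^(−3.19·5.79) = 3.19·e^(−18.4701) = 3.03618e-08
0.0132036 / 0.00145881 ≈ 9.051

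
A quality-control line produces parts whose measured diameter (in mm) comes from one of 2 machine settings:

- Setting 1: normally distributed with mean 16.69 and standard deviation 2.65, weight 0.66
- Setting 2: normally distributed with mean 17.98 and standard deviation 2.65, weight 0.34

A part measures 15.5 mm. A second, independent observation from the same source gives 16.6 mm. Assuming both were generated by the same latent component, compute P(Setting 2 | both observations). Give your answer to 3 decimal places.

The responsibility of component k is π_k f_k(x) divided by Σ_j π_j f_j(x).
Since both observations come from the same component, the likelihood for component k is f_k(x₁)·f_k(x₂).
  L_1 = [(1/(2.65·√(2π)))·exp(−(15.5−16.69)²/(2·2.65²)) = 0.150544·exp(-0.10083) = 0.136106] × [0.150457] = 0.0204781
  L_2 = [(1/(2.65·√(2π)))·exp(−(15.5−17.98)²/(2·2.65²)) = 0.150544·exp(-0.43791) = 0.0971592] × [0.131455] = 0.0127721
Prior × likelihood for each component:
  π_1·L_1 = 0.66 × 0.0204781 = 0.0135155
  π_2·L_2 = 0.34 × 0.0127721 = 0.0043425
Sum: 0.0135155 + 0.0043425 = 0.017858
P(Setting 2 | x₁,x₂) = 0.0043425 / 0.017858 ≈ 0.243

0.243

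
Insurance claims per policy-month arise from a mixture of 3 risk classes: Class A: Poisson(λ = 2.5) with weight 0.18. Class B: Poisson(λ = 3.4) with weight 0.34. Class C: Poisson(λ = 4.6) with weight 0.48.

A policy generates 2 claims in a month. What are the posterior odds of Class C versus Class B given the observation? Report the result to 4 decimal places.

Posterior odds = (w_i f_i(x)) / (w_j f_j(x)); the normalising sum cancels.
Evaluate each component's likelihood at the observed value:
  p_A = 0.256516
  p_B = 0.192898
  p_C = 0.106348
Posterior odds = (w_C·p_C) / (w_B·p_B) = (0.48·0.106348) / (0.34·0.192898) = 0.0510472 / 0.0655852 ≈ 0.7783

0.7783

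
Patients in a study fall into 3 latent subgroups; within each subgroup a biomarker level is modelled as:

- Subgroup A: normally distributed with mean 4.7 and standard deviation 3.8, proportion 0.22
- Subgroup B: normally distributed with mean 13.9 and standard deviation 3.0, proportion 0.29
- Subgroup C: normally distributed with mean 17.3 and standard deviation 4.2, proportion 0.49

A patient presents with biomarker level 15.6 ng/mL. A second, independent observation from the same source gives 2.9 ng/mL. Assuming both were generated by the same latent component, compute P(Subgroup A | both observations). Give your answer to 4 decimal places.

Apply Bayes' rule: the posterior for each component is proportional to its prior times its likelihood at x.
Since both observations come from the same component, the likelihood for component k is f_k(x₁)·f_k(x₂).
  L_A = [0.00171583] × [0.0938434] = 0.000161019
  L_B = [0.113256] × [0.00016009] = 1.81311e-05
  L_C = [0.0875155] × [0.000266117] = 2.32894e-05
Weight by the priors:
  π_A·L_A = 0.22 × 0.000161019 = 3.54242e-05
  π_B·L_B = 0.29 × 1.81311e-05 = 5.25803e-06
  π_C·L_C = 0.49 × 2.32894e-05 = 1.14118e-05
Denominator: 3.54242e-05 + 5.25803e-06 + 1.14118e-05 = 5.2094e-05
P(Subgroup A | x₁,x₂) = 3.54242e-05 / 5.2094e-05 ≈ 0.6800

0.6800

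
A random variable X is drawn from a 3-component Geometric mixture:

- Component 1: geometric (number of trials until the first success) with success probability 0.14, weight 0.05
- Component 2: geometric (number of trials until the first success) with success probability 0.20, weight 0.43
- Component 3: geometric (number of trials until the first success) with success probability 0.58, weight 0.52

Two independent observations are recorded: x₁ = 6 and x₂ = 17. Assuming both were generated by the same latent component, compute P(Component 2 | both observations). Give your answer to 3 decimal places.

0.794

P(component k | x) = π_k·f_k(x) / marginal(x), where marginal(x) = Σ_j π_j·f_j(x).
Since both observations come from the same component, the likelihood for component k is f_k(x₁)·f_k(x₂).
  f_1 = [0.0658598] × [0.0125344] = 0.000825512
  f_2 = [0.065536] × [0.0056295] = 0.000368935
  f_3 = [0.00758009] × [5.43772e-07] = 4.12184e-09
Multiply by the mixture weights:
  π_1·f_1 = 0.05 × 0.000825512 = 4.12756e-05
  π_2·f_2 = 0.43 × 0.000368935 = 0.000158642
  π_3·f_3 = 0.52 × 4.12184e-09 = 2.14336e-09
Sum: 4.12756e-05 + 0.000158642 + 2.14336e-09 = 0.00019992
Responsibility of Component 2: 0.000158642 / 0.00019992 ≈ 0.794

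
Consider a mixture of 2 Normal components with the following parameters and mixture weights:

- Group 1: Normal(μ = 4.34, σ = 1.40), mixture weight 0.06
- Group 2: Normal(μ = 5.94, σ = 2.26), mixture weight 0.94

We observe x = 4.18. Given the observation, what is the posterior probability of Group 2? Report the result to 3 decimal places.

P(component k | x) = w_k·f_k(x) / marginal(x), where marginal(x) = Σ_j w_j·f_j(x).
Normal densities:
  p_1 = 0.283104
  p_2 = 0.130349
Weight by the priors:
  w_1·p_1 = 0.06 × 0.283104 = 0.0169862
  w_2·p_2 = 0.94 × 0.130349 = 0.122528
Evidence: 0.0169862 + 0.122528 = 0.139515
P(Group 2 | the observation) = 0.122528 / 0.139515 ≈ 0.878

0.878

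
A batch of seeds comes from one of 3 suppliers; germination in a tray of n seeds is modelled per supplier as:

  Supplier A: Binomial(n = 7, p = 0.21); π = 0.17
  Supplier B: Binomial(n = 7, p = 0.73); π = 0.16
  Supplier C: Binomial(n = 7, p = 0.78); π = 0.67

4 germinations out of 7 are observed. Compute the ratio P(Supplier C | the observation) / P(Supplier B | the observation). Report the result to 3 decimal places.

The posterior odds equal the prior odds times the likelihood ratio: (π_i/π_j)·(f_i(x)/f_j(x)).
Binomial probabilities:
  f_A = 0.0335604
  f_B = 0.195637
  f_C = 0.137948
Odds = (0.67/0.16) × (0.137948/0.195637) = 4.1875 × 0.705121 ≈ 2.953

2.953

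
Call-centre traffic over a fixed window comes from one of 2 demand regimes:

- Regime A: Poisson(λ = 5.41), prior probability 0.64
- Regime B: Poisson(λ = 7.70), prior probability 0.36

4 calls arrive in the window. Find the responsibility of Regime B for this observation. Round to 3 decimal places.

0.189

By Bayes' theorem, P(k | x) = P(Z=k) f_k(x) / Σ_j P(Z=j) f_j(x).
Evaluate each component's likelihood at the observed value:
  f_A = e^(−5.41)·5.41^4/4! = 0.159604
  f_B = e^(−7.70)·7.70^4/4! = 0.0663261
Multiply by the mixture weights:
  P(Z=A)·f_A = 0.64 × 0.159604 = 0.102147
  P(Z=B)·f_B = 0.36 × 0.0663261 = 0.0238774
Denominator: 0.102147 + 0.0238774 = 0.126024
So the posterior for Regime B is 0.0238774 / 0.126024 ≈ 0.189.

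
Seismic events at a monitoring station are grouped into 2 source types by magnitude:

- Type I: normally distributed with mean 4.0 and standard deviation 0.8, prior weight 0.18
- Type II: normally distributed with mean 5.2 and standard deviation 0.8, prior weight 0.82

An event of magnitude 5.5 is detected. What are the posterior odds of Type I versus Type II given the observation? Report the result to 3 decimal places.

0.041

Posterior odds = (w_i f_i(x)) / (w_j f_j(x)); the normalising sum cancels.
Normal densities:
  L_I = 0.0859828
  L_II = 0.464819
Posterior odds = (w_I·L_I) / (w_II·L_II) = (0.18·0.0859828) / (0.82·0.464819) = 0.0154769 / 0.381151 ≈ 0.041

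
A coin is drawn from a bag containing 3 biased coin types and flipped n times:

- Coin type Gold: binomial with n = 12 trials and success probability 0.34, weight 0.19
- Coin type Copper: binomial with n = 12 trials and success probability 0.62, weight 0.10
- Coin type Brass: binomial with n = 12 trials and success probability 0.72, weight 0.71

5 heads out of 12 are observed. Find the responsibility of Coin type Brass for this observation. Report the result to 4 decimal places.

P(component k | x) = P(Z=k)·f_k(x) / marginal(x), where marginal(x) = Σ_j P(Z=j)·f_j(x).
Evaluate each component's likelihood at the observed value:
  L_Gold = 0.196303
  L_Copper = 0.0830173
  L_Brass = 0.0206773
Unnormalised posteriors:
  P(Z=Gold)·L_Gold = 0.19 × 0.196303 = 0.0372976
  P(Z=Copper)·L_Copper = 0.10 × 0.0830173 = 0.00830173
  P(Z=Brass)·L_Brass = 0.71 × 0.0206773 = 0.0146809
Denominator: 0.0372976 + 0.00830173 + 0.0146809 = 0.0602802
Responsibility of Coin type Brass: 0.0146809 / 0.0602802 ≈ 0.2435

0.2435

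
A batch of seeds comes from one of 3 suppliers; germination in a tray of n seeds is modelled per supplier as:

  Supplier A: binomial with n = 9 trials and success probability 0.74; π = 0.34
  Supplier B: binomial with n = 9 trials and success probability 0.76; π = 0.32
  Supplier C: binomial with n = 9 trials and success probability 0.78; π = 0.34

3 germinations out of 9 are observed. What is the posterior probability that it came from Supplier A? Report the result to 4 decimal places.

By Bayes' theorem, P(k | x) = P(Z=k) f_k(x) / Σ_j P(Z=j) f_j(x).
Component likelihoods at x = 3 germinations out of 9:
  p_A = C(9,3)·0.74^3·0.26^6 = 84·0.405224·0.000308916 = 0.0105151
  p_B = C(9,3)·0.76^3·0.24^6 = 84·0.438976·0.000191103 = 0.00704673
  p_C = C(9,3)·0.78^3·0.22^6 = 84·0.474552·0.00011338 = 0.00451959
Prior × likelihood for each component:
  P(Z=A)·p_A = 0.34 × 0.0105151 = 0.00357514
  P(Z=B)·p_B = 0.32 × 0.00704673 = 0.00225495
  P(Z=C)·p_C = 0.34 × 0.00451959 = 0.00153666
Normaliser: 0.00357514 + 0.00225495 + 0.00153666 = 0.00736676
P(Supplier A | x) ≈ 0.4853

0.4853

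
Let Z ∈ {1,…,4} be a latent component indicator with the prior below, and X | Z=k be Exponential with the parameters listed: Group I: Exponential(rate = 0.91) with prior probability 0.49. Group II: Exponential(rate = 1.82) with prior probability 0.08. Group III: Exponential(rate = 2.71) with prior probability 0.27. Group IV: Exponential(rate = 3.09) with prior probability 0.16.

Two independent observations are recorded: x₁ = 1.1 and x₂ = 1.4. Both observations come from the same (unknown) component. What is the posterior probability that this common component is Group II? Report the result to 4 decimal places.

0.0590

P(component k | x) = P(Z=k)·f_k(x) / marginal(x), where marginal(x) = Σ_j P(Z=j)·f_j(x).
Since both observations come from the same component, the likelihood for component k is f_k(x₁)·f_k(x₂).
  L_I = [0.334436] × [0.254537] = 0.0851261
  L_II = [0.245818] × [0.142393] = 0.0350028
  L_III = [0.137511] × [0.0609896] = 0.00838675
  L_IV = [0.103227] × [0.0408508] = 0.00421689
Weight by the priors:
  P(Z=I)·L_I = 0.49 × 0.0851261 = 0.0417118
  P(Z=II)·L_II = 0.08 × 0.0350028 = 0.00280022
  P(Z=III)·L_III = 0.27 × 0.00838675 = 0.00226442
  P(Z=IV)·L_IV = 0.16 × 0.00421689 = 0.000674702
Normaliser: 0.0417118 + 0.00280022 + 0.00226442 + 0.000674702 = 0.0474511
P(Group II | x₁, x₂) = 0.00280022 / 0.0474511 ≈ 0.0590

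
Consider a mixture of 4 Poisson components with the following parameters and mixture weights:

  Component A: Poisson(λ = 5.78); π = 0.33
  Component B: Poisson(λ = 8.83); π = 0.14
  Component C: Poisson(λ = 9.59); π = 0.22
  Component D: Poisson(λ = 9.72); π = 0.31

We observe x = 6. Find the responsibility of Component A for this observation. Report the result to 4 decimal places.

0.5059

By Bayes' theorem, P(k | x) = π_k f_k(x) / Σ_j π_j f_j(x).
Component likelihoods at x = 6:
  L_A = e^(−5.78)·5.78^6/6! = 0.15996
  L_B = e^(−8.83)·8.83^6/6! = 0.0962967
  L_C = e^(−9.59)·9.59^6/6! = 0.0739086
  L_D = e^(−9.72)·9.72^6/6! = 0.0703595
Multiply by the mixture weights:
  π_A·L_A = 0.33 × 0.15996 = 0.0527869
  π_B·L_B = 0.14 × 0.0962967 = 0.0134815
  π_C·L_C = 0.22 × 0.0739086 = 0.0162599
  π_D·L_D = 0.31 × 0.0703595 = 0.0218114
Marginal: 0.0527869 + 0.0134815 + 0.0162599 + 0.0218114 = 0.10434
P(Component A | the observation) ≈ 0.5059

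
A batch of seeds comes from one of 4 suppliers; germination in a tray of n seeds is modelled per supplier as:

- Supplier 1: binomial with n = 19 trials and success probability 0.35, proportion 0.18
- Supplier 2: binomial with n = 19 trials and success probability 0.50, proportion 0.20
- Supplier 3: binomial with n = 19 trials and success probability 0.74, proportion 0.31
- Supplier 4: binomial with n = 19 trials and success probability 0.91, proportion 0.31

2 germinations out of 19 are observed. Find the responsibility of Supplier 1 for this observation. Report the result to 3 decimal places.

0.974

P(component k | x) = P(Z=k)·f_k(x) / marginal(x), where marginal(x) = Σ_j P(Z=j)·f_j(x).
Component likelihoods at x = 2 germinations out of 19:
  L_1 = 0.0138248
  L_2 = 0.000326157
  L_3 = 1.06171e-08
  L_4 = 2.36157e-16
Prior × likelihood for each component:
  P(Z=1)·L_1 = 0.18 × 0.0138248 = 0.00248847
  P(Z=2)·L_2 = 0.20 × 0.000326157 = 6.52313e-05
  P(Z=3)·L_3 = 0.31 × 1.06171e-08 = 3.29131e-09
  P(Z=4)·L_4 = 0.31 × 2.36157e-16 = 7.32088e-17
Evidence: 0.00248847 + 6.52313e-05 + 3.29131e-09 + 7.32088e-17 = 0.0025537
P(Supplier 1 | the observation) = 0.00248847 / 0.0025537 ≈ 0.974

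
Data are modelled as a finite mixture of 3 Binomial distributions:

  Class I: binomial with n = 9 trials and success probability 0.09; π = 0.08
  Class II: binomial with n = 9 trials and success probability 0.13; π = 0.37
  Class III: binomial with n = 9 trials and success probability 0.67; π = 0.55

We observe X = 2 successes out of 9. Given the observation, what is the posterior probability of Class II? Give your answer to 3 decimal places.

0.843

By Bayes' theorem, P(k | x) = w_k f_k(x) / Σ_j w_j f_j(x).
Binomial probabilities:
  p_I = 0.150688
  p_II = 0.229522
  p_III = 0.00688731
Unnormalised posteriors:
  w_I·p_I = 0.08 × 0.150688 = 0.012055
  w_II·p_II = 0.37 × 0.229522 = 0.0849231
  w_III·p_III = 0.55 × 0.00688731 = 0.00378802
Normaliser: 0.012055 + 0.0849231 + 0.00378802 = 0.100766
Responsibility of Class II: 0.0849231 / 0.100766 ≈ 0.843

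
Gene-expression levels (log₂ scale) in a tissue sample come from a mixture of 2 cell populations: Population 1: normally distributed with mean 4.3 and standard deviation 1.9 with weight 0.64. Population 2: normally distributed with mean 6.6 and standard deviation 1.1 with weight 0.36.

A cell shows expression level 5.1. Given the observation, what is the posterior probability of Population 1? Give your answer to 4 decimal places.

0.7047

The responsibility of component k is π_k f_k(x) divided by Σ_j π_j f_j(x).
Normal densities:
  f_1 = 0.192158
  f_2 = 0.14313
Prior × likelihood for each component:
  π_1·f_1 = 0.64 × 0.192158 = 0.122981
  π_2·f_2 = 0.36 × 0.14313 = 0.0515269
Denominator: 0.122981 + 0.0515269 = 0.174508
P(Population 1 | the observation) ≈ 0.7047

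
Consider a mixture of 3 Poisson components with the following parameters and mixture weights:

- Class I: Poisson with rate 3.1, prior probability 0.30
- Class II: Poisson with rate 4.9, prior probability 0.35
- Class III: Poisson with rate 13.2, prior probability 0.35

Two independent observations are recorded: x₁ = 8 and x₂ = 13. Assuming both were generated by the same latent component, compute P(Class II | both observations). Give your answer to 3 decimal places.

Apply Bayes' rule: the posterior for each component is proportional to its prior times its likelihood at x.
Since both observations come from the same component, the likelihood for component k is f_k(x₁)·f_k(x₂).
  f_I = [e^(−3.1)·3.1^8/8! = 0.00952928] × [1.76648e-05] = 1.68333e-07
  f_II = [e^(−4.9)·4.9^8/8! = 0.0613769] × [0.0011226] = 6.89019e-05
  f_III = [e^(−13.2)·13.2^8/8! = 0.0423042] × [0.109773] = 0.00464384
Weight by the priors:
  P(Z=I)·f_I = 0.30 × 1.68333e-07 = 5.04999e-08
  P(Z=II)·f_II = 0.35 × 6.89019e-05 = 2.41156e-05
  P(Z=III)·f_III = 0.35 × 0.00464384 = 0.00162534
Normaliser: 5.04999e-08 + 2.41156e-05 + 0.00162534 = 0.00164951
P(Class II | x) ≈ 0.015

0.015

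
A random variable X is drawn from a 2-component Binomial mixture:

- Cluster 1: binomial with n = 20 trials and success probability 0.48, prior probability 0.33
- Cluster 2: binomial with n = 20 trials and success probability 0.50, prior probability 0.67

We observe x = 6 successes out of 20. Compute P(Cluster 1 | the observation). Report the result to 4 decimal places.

0.4003

P(component k | x) = P(Z=k)·f_k(x) / marginal(x), where marginal(x) = Σ_j P(Z=j)·f_j(x).
Evaluate each component's likelihood at the observed value:
  f_1 = C(20,6)·0.48^6·0.52^14 = 38760·0.0122306·0.000105693 = 0.0501046
  f_2 = C(20,6)·0.50^6·0.50^14 = 38760·0.015625·6.10352e-05 = 0.0369644
Unnormalised posteriors:
  P(Z=1)·f_1 = 0.33 × 0.0501046 = 0.0165345
  P(Z=2)·f_2 = 0.67 × 0.0369644 = 0.0247662
Normaliser: 0.0165345 + 0.0247662 = 0.0413007
Responsibility of Cluster 1: 0.0165345 / 0.0413007 ≈ 0.4003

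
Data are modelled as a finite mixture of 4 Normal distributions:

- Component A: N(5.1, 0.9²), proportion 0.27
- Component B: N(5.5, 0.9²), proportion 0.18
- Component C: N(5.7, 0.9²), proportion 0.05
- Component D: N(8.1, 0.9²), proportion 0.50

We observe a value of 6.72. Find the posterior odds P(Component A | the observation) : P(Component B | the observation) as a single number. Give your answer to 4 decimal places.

0.7440

Only the two components matter; the odds are (π_i f_i(x)) / (π_j f_j(x)).
Normal densities:
  p_A = (1/(0.9·√(2π)))·exp(−(6.72−5.1)²/(2·0.9²)) = 0.443269·exp(-1.62000) = 0.0877224
  p_B = (1/(0.9·√(2π)))·exp(−(6.72−5.5)²/(2·0.9²)) = 0.443269·exp(-0.91877) = 0.176869
  p_C = (1/(0.9·√(2π)))·exp(−(6.72−5.7)²/(2·0.9²)) = 0.443269·exp(-0.64222) = 0.233214
  p_D = (1/(0.9·√(2π)))·exp(−(6.72−8.1)²/(2·0.9²)) = 0.443269·exp(-1.17556) = 0.136814
Odds = (0.27/0.18) × (0.0877224/0.176869) = 1.5 × 0.495973 ≈ 0.7440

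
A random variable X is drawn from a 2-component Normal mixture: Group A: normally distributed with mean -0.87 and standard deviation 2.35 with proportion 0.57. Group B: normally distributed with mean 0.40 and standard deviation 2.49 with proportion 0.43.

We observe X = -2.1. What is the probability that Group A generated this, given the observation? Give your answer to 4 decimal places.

The responsibility of component k is π_k f_k(x) divided by Σ_j π_j f_j(x).
Component likelihoods at x = -2.1:
  L_A = (1/(2.35·√(2π)))·exp(−(-2.1−-0.87)²/(2·2.35²)) = 0.169763·exp(-0.13698) = 0.148032
  L_B = (1/(2.49·√(2π)))·exp(−(-2.1−0.40)²/(2·2.49²)) = 0.160218·exp(-0.50402) = 0.0967867
Multiply by the mixture weights:
  π_A·L_A = 0.57 × 0.148032 = 0.084378
  π_B·L_B = 0.43 × 0.0967867 = 0.0416183
Denominator: 0.084378 + 0.0416183 = 0.125996
So the posterior for Group A is 0.084378 / 0.125996 ≈ 0.6697.

0.6697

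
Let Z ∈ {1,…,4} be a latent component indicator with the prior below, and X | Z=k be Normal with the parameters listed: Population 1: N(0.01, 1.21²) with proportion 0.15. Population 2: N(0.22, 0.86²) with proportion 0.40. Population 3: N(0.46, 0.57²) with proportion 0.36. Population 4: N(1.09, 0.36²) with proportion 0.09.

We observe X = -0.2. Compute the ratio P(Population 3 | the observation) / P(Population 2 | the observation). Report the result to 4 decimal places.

0.7826

The posterior odds equal the prior odds times the likelihood ratio: (w_i/w_j)·(f_i(x)/f_j(x)).
Component likelihoods at x = -0.2:
  f_1 = (1/(1.21·√(2π)))·exp(−(-0.2−0.01)²/(2·1.21²)) = 0.329704·exp(-0.01506) = 0.324776
  f_2 = (1/(0.86·√(2π)))·exp(−(-0.2−0.22)²/(2·0.86²)) = 0.463886·exp(-0.11925) = 0.411737
  f_3 = (1/(0.57·√(2π)))·exp(−(-0.2−0.46)²/(2·0.57²)) = 0.699899·exp(-0.67036) = 0.358015
  f_4 = (1/(0.36·√(2π)))·exp(−(-0.2−1.09)²/(2·0.36²)) = 1.108173·exp(-6.42014) = 0.00180458
0.128885 / 0.164695 ≈ 0.7826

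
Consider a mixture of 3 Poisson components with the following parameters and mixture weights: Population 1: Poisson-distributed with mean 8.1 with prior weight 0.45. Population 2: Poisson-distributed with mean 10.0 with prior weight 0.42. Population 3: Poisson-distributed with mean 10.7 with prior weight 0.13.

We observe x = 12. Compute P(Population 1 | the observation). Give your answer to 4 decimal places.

0.2980

The responsibility of component k is P(Z=k) f_k(x) divided by Σ_j P(Z=j) f_j(x).
Evaluate each component's likelihood at the observed value:
  p_1 = e^(−8.1)·8.1^12/12! = 0.0505473
  p_2 = e^(−10.0)·10.0^12/12! = 0.0947803
  p_3 = e^(−10.7)·10.7^12/12! = 0.106003
Prior × likelihood for each component:
  P(Z=1)·p_1 = 0.45 × 0.0505473 = 0.0227463
  P(Z=2)·p_2 = 0.42 × 0.0947803 = 0.0398077
  P(Z=3)·p_3 = 0.13 × 0.106003 = 0.0137804
Normaliser: 0.0227463 + 0.0398077 + 0.0137804 = 0.0763344
P(Population 1 | data) ≈ 0.2980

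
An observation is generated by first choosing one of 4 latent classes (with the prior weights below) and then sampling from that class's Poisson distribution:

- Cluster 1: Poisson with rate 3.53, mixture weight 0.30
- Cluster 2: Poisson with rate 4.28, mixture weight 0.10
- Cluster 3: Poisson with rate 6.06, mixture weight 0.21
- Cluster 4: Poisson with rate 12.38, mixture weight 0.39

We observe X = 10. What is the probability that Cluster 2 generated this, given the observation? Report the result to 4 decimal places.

0.0161

The responsibility of component k is π_k f_k(x) divided by Σ_j π_j f_j(x).
Evaluate each component's likelihood at the observed value:
  f_1 = e^(−3.53)·3.53^10/10! = 0.00242619
  f_2 = e^(−4.28)·4.28^10/10! = 0.00786854
  f_3 = e^(−6.06)·6.06^10/10! = 0.0429674
  f_4 = e^(−12.38)·12.38^10/10! = 0.0979214
Multiply by the mixture weights:
  π_1·f_1 = 0.30 × 0.00242619 = 0.000727856
  π_2·f_2 = 0.10 × 0.00786854 = 0.000786854
  π_3·f_3 = 0.21 × 0.0429674 = 0.00902315
  π_4·f_4 = 0.39 × 0.0979214 = 0.0381894
Denominator: 0.000727856 + 0.000786854 + 0.00902315 + 0.0381894 = 0.0487272
Responsibility of Cluster 2: 0.000786854 / 0.0487272 ≈ 0.0161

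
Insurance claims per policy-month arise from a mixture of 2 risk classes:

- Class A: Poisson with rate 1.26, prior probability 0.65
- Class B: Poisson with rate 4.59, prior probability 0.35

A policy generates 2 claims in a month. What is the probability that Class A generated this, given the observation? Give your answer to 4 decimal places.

0.7963

By Bayes' theorem, P(k | x) = π_k f_k(x) / Σ_j π_j f_j(x).
Component likelihoods at x = 2 claims:
  p_A = e^(−1.26)·1.26^2/2! = 0.225165
  p_B = e^(−4.59)·4.59^2/2! = 0.106951
Unnormalised posteriors:
  π_A·p_A = 0.65 × 0.225165 = 0.146357
  π_B·p_B = 0.35 × 0.106951 = 0.0374328
Normaliser: 0.146357 + 0.0374328 = 0.18379
P(Class A | 2 claims) = 0.146357 / 0.18379 ≈ 0.7963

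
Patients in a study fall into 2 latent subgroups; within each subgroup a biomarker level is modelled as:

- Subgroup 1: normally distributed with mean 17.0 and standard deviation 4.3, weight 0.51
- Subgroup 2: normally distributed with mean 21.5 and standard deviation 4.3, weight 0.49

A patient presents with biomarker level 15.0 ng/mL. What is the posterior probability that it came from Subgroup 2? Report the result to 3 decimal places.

The responsibility of component k is P(Z=k) f_k(x) divided by Σ_j P(Z=j) f_j(x).
Evaluate each component's likelihood at the observed value:
  f_1 = (1/(4.3·√(2π)))·exp(−(15.0−17.0)²/(2·4.3²)) = 0.092777·exp(-0.10817) = 0.0832656
  f_2 = (1/(4.3·√(2π)))·exp(−(15.0−21.5)²/(2·4.3²)) = 0.092777·exp(-1.14251) = 0.0295976
Multiply by the mixture weights:
  P(Z=1)·f_1 = 0.51 × 0.0832656 = 0.0424654
  P(Z=2)·f_2 = 0.49 × 0.0295976 = 0.0145028
Marginal: 0.0424654 + 0.0145028 = 0.0569683
P(Subgroup 2 | the observation) ≈ 0.255

0.255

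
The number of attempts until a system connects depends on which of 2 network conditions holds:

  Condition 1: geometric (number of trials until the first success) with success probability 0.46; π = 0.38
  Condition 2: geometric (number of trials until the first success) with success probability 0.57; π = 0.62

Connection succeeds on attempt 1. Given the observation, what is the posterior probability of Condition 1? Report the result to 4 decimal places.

Posterior ∝ prior × likelihood, so P(k | x) ∝ π_k f_k(x); normalise over all components.
Component likelihoods at x = 1:
  p_1 = 0.46·(1−0.46)^0 = 0.46·1 = 0.46
  p_2 = 0.57·(1−0.57)^0 = 0.57·1 = 0.57
Weight by the priors:
  π_1·p_1 = 0.38 × 0.46 = 0.1748
  π_2·p_2 = 0.62 × 0.57 = 0.3534
Evidence: 0.1748 + 0.3534 = 0.5282
P(Condition 1 | the observation) ≈ 0.3309

0.3309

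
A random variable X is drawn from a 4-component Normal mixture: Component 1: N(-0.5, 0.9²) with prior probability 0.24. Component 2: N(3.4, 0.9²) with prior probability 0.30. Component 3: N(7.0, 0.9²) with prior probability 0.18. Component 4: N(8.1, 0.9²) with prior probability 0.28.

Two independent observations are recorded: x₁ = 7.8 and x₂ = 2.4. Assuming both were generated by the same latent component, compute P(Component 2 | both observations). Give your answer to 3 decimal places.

Posterior ∝ prior × likelihood, so P(k | x) ∝ π_k f_k(x); normalise over all components.
Since both observations come from the same component, the likelihood for component k is f_k(x₁)·f_k(x₂).
  p_1 = [(1/(0.9·√(2π)))·exp(−(7.8−-0.5)²/(2·0.9²)) = 0.443269·exp(-42.52469) = 1.5081e-19] × [0.00246655] = 3.71979e-22
  p_2 = [(1/(0.9·√(2π)))·exp(−(7.8−3.4)²/(2·0.9²)) = 0.443269·exp(-11.95062) = 2.86141e-06] × [0.239103] = 6.84171e-07
  p_3 = [(1/(0.9·√(2π)))·exp(−(7.8−7.0)²/(2·0.9²)) = 0.443269·exp(-0.39506) = 0.298603] × [9.41957e-07] = 2.81271e-07
  p_4 = [(1/(0.9·√(2π)))·exp(−(7.8−8.1)²/(2·0.9²)) = 0.443269·exp(-0.05556) = 0.419315] × [8.64272e-10] = 3.62402e-10
Multiply by the mixture weights:
  π_1·p_1 = 0.24 × 3.71979e-22 = 8.92749e-23
  π_2·p_2 = 0.30 × 6.84171e-07 = 2.05251e-07
  π_3·p_3 = 0.18 × 2.81271e-07 = 5.06288e-08
  π_4·p_4 = 0.28 × 3.62402e-10 = 1.01473e-10
Evidence: 8.92749e-23 + 2.05251e-07 + 5.06288e-08 + 1.01473e-10 = 2.55982e-07
P(Component 2 | data) ≈ 0.802

0.802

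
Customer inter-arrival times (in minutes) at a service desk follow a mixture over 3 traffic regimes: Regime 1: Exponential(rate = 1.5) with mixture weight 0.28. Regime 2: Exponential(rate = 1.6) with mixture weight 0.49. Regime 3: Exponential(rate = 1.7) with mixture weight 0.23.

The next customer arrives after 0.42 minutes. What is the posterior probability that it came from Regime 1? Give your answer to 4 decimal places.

0.2743

Posterior ∝ prior × likelihood, so P(k | x) ∝ P(Z=k) f_k(x); normalise over all components.
Exponential densities:
  f_1 = 1.5·e^(−1.5·0.42) = 1.5·e^(−0.6300) = 0.798888
  f_2 = 1.6·e^(−1.6·0.42) = 1.6·e^(−0.6720) = 0.817098
  f_3 = 1.7·e^(−1.7·0.42) = 1.7·e^(−0.7140) = 0.832459
Prior × likelihood for each component:
  P(Z=1)·f_1 = 0.28 × 0.798888 = 0.223689
  P(Z=2)·f_2 = 0.49 × 0.817098 = 0.400378
  P(Z=3)·f_3 = 0.23 × 0.832459 = 0.191465
Evidence: 0.223689 + 0.400378 + 0.191465 = 0.815532
P(Regime 1 | data) ≈ 0.2743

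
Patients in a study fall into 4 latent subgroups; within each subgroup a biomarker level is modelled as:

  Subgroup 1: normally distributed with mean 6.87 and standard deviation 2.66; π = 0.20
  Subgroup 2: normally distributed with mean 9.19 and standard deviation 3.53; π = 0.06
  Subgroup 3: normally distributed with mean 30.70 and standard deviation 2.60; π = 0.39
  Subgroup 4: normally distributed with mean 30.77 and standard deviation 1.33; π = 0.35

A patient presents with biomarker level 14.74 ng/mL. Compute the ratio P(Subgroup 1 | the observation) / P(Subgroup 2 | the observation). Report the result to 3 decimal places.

Posterior odds = (w_i f_i(x)) / (w_j f_j(x)); the normalising sum cancels.
Evaluate each component's likelihood at the observed value:
  p_1 = (1/(2.66·√(2π)))·exp(−(14.74−6.87)²/(2·2.66²)) = 0.149978·exp(-4.37679) = 0.00188456
  p_2 = (1/(3.53·√(2π)))·exp(−(14.74−9.19)²/(2·3.53²)) = 0.113015·exp(-1.23597) = 0.0328369
  p_3 = (1/(2.60·√(2π)))·exp(−(14.74−30.70)²/(2·2.60²)) = 0.153439·exp(-18.84036) = 1.0085e-09
  p_4 = (1/(1.33·√(2π)))·exp(−(14.74−30.77)²/(2·1.33²)) = 0.299957·exp(-72.63296) = 8.56965e-33
Odds = (0.20/0.06) × (0.00188456/0.0328369) = 3.33333 × 0.0573916 ≈ 0.191

0.191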